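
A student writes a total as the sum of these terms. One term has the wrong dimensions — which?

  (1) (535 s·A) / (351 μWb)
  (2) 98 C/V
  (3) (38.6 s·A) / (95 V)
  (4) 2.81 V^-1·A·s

(1)

Dimensions:
  (1) [s·A] / [kg·m²·s⁻²·A⁻¹] = kg⁻¹·m⁻²·s³·A²
  (2) C·V⁻¹ = s·A·(J·C⁻¹)⁻¹ = kg⁻¹·m⁻²·s⁴·A²
  (3) [s·A] / [kg·m²·s⁻³·A⁻¹] = kg⁻¹·m⁻²·s⁴·A²
  (4) A·s·V⁻¹ = A·s·(J·C⁻¹)⁻¹ = kg⁻¹·m⁻²·s⁴·A²
All reduce to kg⁻¹·m⁻²·s⁴·A² except (1), which is kg⁻¹·m⁻²·s³·A².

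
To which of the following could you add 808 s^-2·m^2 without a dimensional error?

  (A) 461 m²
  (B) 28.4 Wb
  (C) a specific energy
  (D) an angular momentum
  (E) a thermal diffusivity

(C)

Reference: m²·s⁻².
Each option:
  (A) m²
  (B) Wb = V·s = kg·m²·s⁻²·A⁻¹
  (C) [specific energy] = m²·s⁻²  ← same
  (D) [angular momentum] = kg·m²·s⁻¹
  (E) [thermal diffusivity] = m²·s⁻¹
Only (C) matches m²·s⁻².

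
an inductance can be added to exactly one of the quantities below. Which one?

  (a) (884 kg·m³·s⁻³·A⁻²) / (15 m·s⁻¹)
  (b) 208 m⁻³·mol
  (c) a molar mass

(a)

Reference: [inductance] = kg·m²·s⁻²·A⁻².
Each option:
  (a) [kg·m³·s⁻³·A⁻²] / [m·s⁻¹] = kg·m²·s⁻²·A⁻²  ← same
  (b) mol·m⁻³ = m⁻³·mol
  (c) [molar mass] = kg·mol⁻¹
Only (a) matches kg·m²·s⁻²·A⁻².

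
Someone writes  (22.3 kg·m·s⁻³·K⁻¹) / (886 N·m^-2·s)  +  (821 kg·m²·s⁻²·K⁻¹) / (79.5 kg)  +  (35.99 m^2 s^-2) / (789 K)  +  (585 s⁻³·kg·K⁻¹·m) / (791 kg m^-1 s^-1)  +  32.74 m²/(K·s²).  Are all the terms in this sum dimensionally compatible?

Expand each in SI base units:
  (22.3 kg·m·s⁻³·K⁻¹) / (886 N·m^-2·s):  [kg·m·s⁻³·K⁻¹] / [kg·m⁻¹·s⁻¹] = m²·s⁻²·K⁻¹
  (821 kg·m²·s⁻²·K⁻¹) / (79.5 kg):  [kg·m²·s⁻²·K⁻¹] / [kg] = m²·s⁻²·K⁻¹
  (35.99 m^2 s^-2) / (789 K):  [m²·s⁻²] / [K] = m²·s⁻²·K⁻¹
  (585 s⁻³·kg·K⁻¹·m) / (791 kg m^-1 s^-1):  [kg·m·s⁻³·K⁻¹] / [kg·m⁻¹·s⁻¹] = m²·s⁻²·K⁻¹
  32.74 m²/(K·s²):  m²·s⁻²·K⁻¹
Every term reduces to m²·s⁻²·K⁻¹.

Yes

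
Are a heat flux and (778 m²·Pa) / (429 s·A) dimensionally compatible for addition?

No

In SI base units:
  a heat flux:  [heat flux] = kg·s⁻³
  (778 m²·Pa) / (429 s·A):  [kg·m·s⁻²] / [s·A] = kg·m·s⁻³·A⁻¹
kg·s⁻³ ≠ kg·m·s⁻³·A⁻¹, so they cannot be added.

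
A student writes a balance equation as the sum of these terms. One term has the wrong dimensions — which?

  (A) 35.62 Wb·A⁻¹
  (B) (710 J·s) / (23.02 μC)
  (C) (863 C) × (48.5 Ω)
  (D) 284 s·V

(A)

Dimensions:
  (A) Wb·A⁻¹ = V·s·A⁻¹ = kg·m²·s⁻²·A⁻²
  (B) [kg·m²·s⁻¹] / [s·A] = kg·m²·s⁻²·A⁻¹
  (C) [s·A] · [kg·m²·s⁻³·A⁻²] = kg·m²·s⁻²·A⁻¹
  (D) V·s = J·C⁻¹·s = kg·m²·s⁻²·A⁻¹
All reduce to kg·m²·s⁻²·A⁻¹ except (A), which is kg·m²·s⁻²·A⁻².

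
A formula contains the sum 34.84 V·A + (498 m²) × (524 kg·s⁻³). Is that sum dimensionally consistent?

Yes

Dimensions:
  34.84 V·A:  V·A = J·C⁻¹·A = kg·m²·s⁻³
  (498 m²) × (524 kg·s⁻³):  [m²] · [kg·s⁻³] = kg·m²·s⁻³
Both are kg·m²·s⁻³, so they have the same dimensions and can be added.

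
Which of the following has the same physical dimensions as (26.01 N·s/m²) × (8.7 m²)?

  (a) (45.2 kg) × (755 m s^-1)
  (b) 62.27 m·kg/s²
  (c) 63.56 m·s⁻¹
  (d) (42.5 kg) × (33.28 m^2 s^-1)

Reference: [kg·m⁻¹·s⁻¹] · [m²] = kg·m·s⁻¹.
Each option:
  (a) [kg] · [m·s⁻¹] = kg·m·s⁻¹  ← same
  (b) kg·m·s⁻²
  (c) m·s⁻¹
  (d) [kg] · [m²·s⁻¹] = kg·m²·s⁻¹
Only (a) matches kg·m·s⁻¹.

(a)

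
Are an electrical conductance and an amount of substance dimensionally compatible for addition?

No

Expand each in SI base units:
  an electrical conductance:  [electrical conductance] = kg⁻¹·m⁻²·s³·A²
  an amount of substance:  [amount of substance] = mol
kg⁻¹·m⁻²·s³·A² ≠ mol, so they cannot be added.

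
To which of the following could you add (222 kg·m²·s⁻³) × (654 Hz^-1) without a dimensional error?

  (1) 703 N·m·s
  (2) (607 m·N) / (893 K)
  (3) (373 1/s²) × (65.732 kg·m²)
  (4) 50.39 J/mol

(3)

Reference: [kg·m²·s⁻³] · [s] = kg·m²·s⁻².
Each option:
  (1) N·m·s = kg·m·s⁻²·m·s = kg·m²·s⁻¹
  (2) [kg·m²·s⁻²] / [K] = kg·m²·s⁻²·K⁻¹
  (3) [s⁻²] · [kg·m²] = kg·m²·s⁻²  ← same
  (4) J·mol⁻¹ = N·m·mol⁻¹ = kg·m²·s⁻²·mol⁻¹
Only (3) matches kg·m²·s⁻².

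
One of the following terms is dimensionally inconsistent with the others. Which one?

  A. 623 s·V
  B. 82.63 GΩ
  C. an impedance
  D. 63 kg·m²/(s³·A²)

Expand each in SI base units:
  A. V·s = J·C⁻¹·s = kg·m²·s⁻²·A⁻¹
  B. Ω = V·A⁻¹ = kg·m²·s⁻³·A⁻²
  C. [impedance] = kg·m²·s⁻³·A⁻²
  D. kg·m²·s⁻³·A⁻²
All reduce to kg·m²·s⁻³·A⁻² except A., which is kg·m²·s⁻²·A⁻¹.

A.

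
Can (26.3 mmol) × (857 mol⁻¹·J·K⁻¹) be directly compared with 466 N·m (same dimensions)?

No

In SI base units:
  (26.3 mmol) × (857 mol⁻¹·J·K⁻¹):  [mol] · [kg·m²·s⁻²·K⁻¹·mol⁻¹] = kg·m²·s⁻²·K⁻¹
  466 N·m:  N·m = kg·m·s⁻²·m = kg·m²·s⁻²
kg·m²·s⁻²·K⁻¹ ≠ kg·m²·s⁻², so they cannot be added.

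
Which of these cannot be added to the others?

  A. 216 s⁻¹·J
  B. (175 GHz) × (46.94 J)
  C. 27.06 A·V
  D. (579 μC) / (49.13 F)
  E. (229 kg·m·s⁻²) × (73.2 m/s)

D.

Expand each in SI base units:
  A. J·s⁻¹ = N·m·s⁻¹ = kg·m²·s⁻³
  B. [s⁻¹] · [kg·m²·s⁻²] = kg·m²·s⁻³
  C. V·A = J·C⁻¹·A = kg·m²·s⁻³
  D. [s·A] / [kg⁻¹·m⁻²·s⁴·A²] = kg·m²·s⁻³·A⁻¹
  E. [kg·m·s⁻²] · [m·s⁻¹] = kg·m²·s⁻³
All reduce to kg·m²·s⁻³ except D., which is kg·m²·s⁻³·A⁻¹.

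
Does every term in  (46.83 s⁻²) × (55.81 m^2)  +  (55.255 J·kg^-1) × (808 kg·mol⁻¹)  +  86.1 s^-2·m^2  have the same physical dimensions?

Expand each in SI base units:
  (46.83 s⁻²) × (55.81 m^2):  [s⁻²] · [m²] = m²·s⁻²
  (55.255 J·kg^-1) × (808 kg·mol⁻¹):  [m²·s⁻²] · [kg·mol⁻¹] = kg·m²·s⁻²·mol⁻¹
  86.1 s^-2·m^2:  m²·s⁻²
The terms do not share a single dimension (kg·m²·s⁻²·mol⁻¹ vs m²·s⁻²).

No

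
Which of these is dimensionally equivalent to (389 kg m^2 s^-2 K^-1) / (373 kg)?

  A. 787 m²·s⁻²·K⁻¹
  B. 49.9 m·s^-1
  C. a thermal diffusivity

Reference: [kg·m²·s⁻²·K⁻¹] / [kg] = m²·s⁻²·K⁻¹.
Each option:
  A. m²·s⁻²·K⁻¹  ← same
  B. m·s⁻¹
  C. [thermal diffusivity] = m²·s⁻¹
Only A. matches m²·s⁻²·K⁻¹.

A.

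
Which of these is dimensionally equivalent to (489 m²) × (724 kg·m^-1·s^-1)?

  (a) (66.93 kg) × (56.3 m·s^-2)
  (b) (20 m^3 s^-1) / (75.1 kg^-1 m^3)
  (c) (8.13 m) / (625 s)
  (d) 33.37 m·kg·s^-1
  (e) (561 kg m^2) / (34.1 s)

(d)

Reference: [m²] · [kg·m⁻¹·s⁻¹] = kg·m·s⁻¹.
Each option:
  (a) [kg] · [m·s⁻²] = kg·m·s⁻²
  (b) [m³·s⁻¹] / [kg⁻¹·m³] = kg·s⁻¹
  (c) [m] / [s] = m·s⁻¹
  (d) kg·m·s⁻¹  ← same
  (e) [kg·m²] / [s] = kg·m²·s⁻¹
Only (d) matches kg·m·s⁻¹.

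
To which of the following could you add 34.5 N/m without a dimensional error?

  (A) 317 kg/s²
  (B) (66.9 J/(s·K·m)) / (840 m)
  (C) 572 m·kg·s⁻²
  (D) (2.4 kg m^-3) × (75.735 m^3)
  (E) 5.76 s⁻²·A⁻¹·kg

Reference: N·m⁻¹ = kg·m·s⁻²·m⁻¹ = kg·s⁻².
Each option:
  (A) kg·s⁻²  ← same
  (B) [kg·m·s⁻³·K⁻¹] / [m] = kg·s⁻³·K⁻¹
  (C) kg·m·s⁻²
  (D) [kg·m⁻³] · [m³] = kg
  (E) kg·s⁻²·A⁻¹
Only (A) matches kg·s⁻².

(A)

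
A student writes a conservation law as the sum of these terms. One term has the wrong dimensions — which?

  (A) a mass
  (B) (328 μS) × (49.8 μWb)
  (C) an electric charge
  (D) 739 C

Work out the base dimensions of each:
  (A) [mass] = kg
  (B) [kg⁻¹·m⁻²·s³·A²] · [kg·m²·s⁻²·A⁻¹] = s·A
  (C) [electric charge] = s·A
  (D) C = s·A
All reduce to s·A except (A), which is kg.

(A)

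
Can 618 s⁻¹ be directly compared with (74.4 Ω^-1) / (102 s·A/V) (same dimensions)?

In SI base units:
  618 s⁻¹:  s⁻¹
  (74.4 Ω^-1) / (102 s·A/V):  [kg⁻¹·m⁻²·s³·A²] / [kg⁻¹·m⁻²·s⁴·A²] = s⁻¹
Both are s⁻¹, so they have the same dimensions and can be added.

Yes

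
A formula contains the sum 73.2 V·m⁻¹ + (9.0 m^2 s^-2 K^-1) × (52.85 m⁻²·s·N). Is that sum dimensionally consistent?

No

Dimensions:
  73.2 V·m⁻¹:  V·m⁻¹ = J·C⁻¹·m⁻¹ = kg·m·s⁻³·A⁻¹
  (9.0 m^2 s^-2 K^-1) × (52.85 m⁻²·s·N):  [m²·s⁻²·K⁻¹] · [kg·m⁻¹·s⁻¹] = kg·m·s⁻³·K⁻¹
kg·m·s⁻³·A⁻¹ ≠ kg·m·s⁻³·K⁻¹, so they cannot be added.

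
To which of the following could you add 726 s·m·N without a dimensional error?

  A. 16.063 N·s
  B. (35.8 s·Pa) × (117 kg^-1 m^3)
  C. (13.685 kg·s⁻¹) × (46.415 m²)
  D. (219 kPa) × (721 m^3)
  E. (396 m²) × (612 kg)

C.

Reference: N·m·s = kg·m·s⁻²·m·s = kg·m²·s⁻¹.
Each option:
  A. N·s = kg·m·s⁻²·s = kg·m·s⁻¹
  B. [kg·m⁻¹·s⁻¹] · [kg⁻¹·m³] = m²·s⁻¹
  C. [kg·s⁻¹] · [m²] = kg·m²·s⁻¹  ← same
  D. [kg·m⁻¹·s⁻²] · [m³] = kg·m²·s⁻²
  E. [m²] · [kg] = kg·m²
Only C. matches kg·m²·s⁻¹.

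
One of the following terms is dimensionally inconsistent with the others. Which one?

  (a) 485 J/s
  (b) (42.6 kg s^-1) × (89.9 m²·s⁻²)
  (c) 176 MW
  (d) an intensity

Work out the base dimensions of each:
  (a) J·s⁻¹ = N·m·s⁻¹ = kg·m²·s⁻³
  (b) [kg·s⁻¹] · [m²·s⁻²] = kg·m²·s⁻³
  (c) W = J·s⁻¹ = kg·m²·s⁻³
  (d) [intensity] = kg·s⁻³
All reduce to kg·m²·s⁻³ except (d), which is kg·s⁻³.

(d)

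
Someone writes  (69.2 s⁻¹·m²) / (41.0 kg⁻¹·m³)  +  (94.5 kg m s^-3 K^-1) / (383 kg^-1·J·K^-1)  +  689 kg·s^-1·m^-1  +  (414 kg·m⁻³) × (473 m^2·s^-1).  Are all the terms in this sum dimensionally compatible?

Yes

Reduce each to base SI dimensions:
  (69.2 s⁻¹·m²) / (41.0 kg⁻¹·m³):  [m²·s⁻¹] / [kg⁻¹·m³] = kg·m⁻¹·s⁻¹
  (94.5 kg m s^-3 K^-1) / (383 kg^-1·J·K^-1):  [kg·m·s⁻³·K⁻¹] / [m²·s⁻²·K⁻¹] = kg·m⁻¹·s⁻¹
  689 kg·s^-1·m^-1:  kg·m⁻¹·s⁻¹
  (414 kg·m⁻³) × (473 m^2·s^-1):  [kg·m⁻³] · [m²·s⁻¹] = kg·m⁻¹·s⁻¹
Every term reduces to kg·m⁻¹·s⁻¹.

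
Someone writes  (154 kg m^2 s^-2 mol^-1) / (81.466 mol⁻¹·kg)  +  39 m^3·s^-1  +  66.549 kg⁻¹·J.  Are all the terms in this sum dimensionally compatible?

Expand each in SI base units:
  (154 kg m^2 s^-2 mol^-1) / (81.466 mol⁻¹·kg):  [kg·m²·s⁻²·mol⁻¹] / [kg·mol⁻¹] = m²·s⁻²
  39 m^3·s^-1:  m³·s⁻¹
  66.549 kg⁻¹·J:  J·kg⁻¹ = N·m·kg⁻¹ = m²·s⁻²
The terms do not share a single dimension (m²·s⁻² vs m³·s⁻¹).

No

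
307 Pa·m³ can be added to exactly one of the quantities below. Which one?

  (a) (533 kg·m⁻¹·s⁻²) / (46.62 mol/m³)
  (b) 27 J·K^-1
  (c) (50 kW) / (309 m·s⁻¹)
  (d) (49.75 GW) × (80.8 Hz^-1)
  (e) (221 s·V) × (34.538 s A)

Reference: Pa·m³ = N·m⁻²·m³ = kg·m²·s⁻².
Each option:
  (a) [kg·m⁻¹·s⁻²] / [m⁻³·mol] = kg·m²·s⁻²·mol⁻¹
  (b) J·K⁻¹ = N·m·K⁻¹ = kg·m²·s⁻²·K⁻¹
  (c) [kg·m²·s⁻³] / [m·s⁻¹] = kg·m·s⁻²
  (d) [kg·m²·s⁻³] · [s] = kg·m²·s⁻²  ← same
  (e) [kg·m²·s⁻²·A⁻¹] · [s·A] = kg·m²·s⁻¹
Only (d) matches kg·m²·s⁻².

(d)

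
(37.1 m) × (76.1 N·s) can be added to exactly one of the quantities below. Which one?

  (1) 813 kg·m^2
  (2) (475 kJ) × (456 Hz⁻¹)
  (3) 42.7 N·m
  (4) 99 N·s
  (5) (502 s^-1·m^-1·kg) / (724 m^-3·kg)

Reference: [m] · [kg·m·s⁻¹] = kg·m²·s⁻¹.
Each option:
  (1) kg·m²
  (2) [kg·m²·s⁻²] · [s] = kg·m²·s⁻¹  ← same
  (3) N·m = kg·m·s⁻²·m = kg·m²·s⁻²
  (4) N·s = kg·m·s⁻²·s = kg·m·s⁻¹
  (5) [kg·m⁻¹·s⁻¹] / [kg·m⁻³] = m²·s⁻¹
Only (2) matches kg·m²·s⁻¹.

(2)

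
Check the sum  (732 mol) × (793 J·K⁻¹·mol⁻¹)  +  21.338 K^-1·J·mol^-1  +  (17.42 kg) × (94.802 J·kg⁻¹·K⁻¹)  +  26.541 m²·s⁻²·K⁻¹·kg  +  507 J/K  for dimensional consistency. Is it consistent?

In SI base units:
  (732 mol) × (793 J·K⁻¹·mol⁻¹):  [mol] · [kg·m²·s⁻²·K⁻¹·mol⁻¹] = kg·m²·s⁻²·K⁻¹
  21.338 K^-1·J·mol^-1:  J·mol⁻¹·K⁻¹ = N·m·mol⁻¹·K⁻¹ = kg·m²·s⁻²·K⁻¹·mol⁻¹
  (17.42 kg) × (94.802 J·kg⁻¹·K⁻¹):  [kg] · [m²·s⁻²·K⁻¹] = kg·m²·s⁻²·K⁻¹
  26.541 m²·s⁻²·K⁻¹·kg:  kg·m²·s⁻²·K⁻¹
  507 J/K:  J·K⁻¹ = N·m·K⁻¹ = kg·m²·s⁻²·K⁻¹
The terms do not share a single dimension (kg·m²·s⁻²·K⁻¹ vs kg·m²·s⁻²·K⁻¹·mol⁻¹).

No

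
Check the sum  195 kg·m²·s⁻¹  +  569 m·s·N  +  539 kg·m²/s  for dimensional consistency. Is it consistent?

Work out the base dimensions of each:
  195 kg·m²·s⁻¹:  kg·m²·s⁻¹
  569 m·s·N:  N·m·s = kg·m·s⁻²·m·s = kg·m²·s⁻¹
  539 kg·m²/s:  kg·m²·s⁻¹
Every term reduces to kg·m²·s⁻¹.

Yes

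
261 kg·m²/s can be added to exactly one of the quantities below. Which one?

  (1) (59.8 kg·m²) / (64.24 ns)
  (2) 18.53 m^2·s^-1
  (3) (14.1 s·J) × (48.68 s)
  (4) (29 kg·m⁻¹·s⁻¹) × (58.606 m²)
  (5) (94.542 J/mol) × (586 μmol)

(1)

Reference: kg·m²·s⁻¹.
Each option:
  (1) [kg·m²] / [s] = kg·m²·s⁻¹  ← same
  (2) m²·s⁻¹
  (3) [kg·m²·s⁻¹] · [s] = kg·m²
  (4) [kg·m⁻¹·s⁻¹] · [m²] = kg·m·s⁻¹
  (5) [kg·m²·s⁻²·mol⁻¹] · [mol] = kg·m²·s⁻²
Only (1) matches kg·m²·s⁻¹.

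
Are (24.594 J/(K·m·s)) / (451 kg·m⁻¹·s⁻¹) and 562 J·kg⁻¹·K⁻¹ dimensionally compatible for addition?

In SI base units:
  (24.594 J/(K·m·s)) / (451 kg·m⁻¹·s⁻¹):  [kg·m·s⁻³·K⁻¹] / [kg·m⁻¹·s⁻¹] = m²·s⁻²·K⁻¹
  562 J·kg⁻¹·K⁻¹:  J·kg⁻¹·K⁻¹ = N·m·kg⁻¹·K⁻¹ = m²·s⁻²·K⁻¹
Both are m²·s⁻²·K⁻¹, so they have the same dimensions and can be added.

Yes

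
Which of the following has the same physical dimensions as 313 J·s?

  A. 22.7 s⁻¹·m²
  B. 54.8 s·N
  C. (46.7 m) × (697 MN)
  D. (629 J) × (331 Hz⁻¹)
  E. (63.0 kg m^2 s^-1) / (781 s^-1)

D.

Reference: J·s = N·m·s = kg·m²·s⁻¹.
Each option:
  A. m²·s⁻¹
  B. N·s = kg·m·s⁻²·s = kg·m·s⁻¹
  C. [m] · [kg·m·s⁻²] = kg·m²·s⁻²
  D. [kg·m²·s⁻²] · [s] = kg·m²·s⁻¹  ← same
  E. [kg·m²·s⁻¹] / [s⁻¹] = kg·m²
Only D. matches kg·m²·s⁻¹.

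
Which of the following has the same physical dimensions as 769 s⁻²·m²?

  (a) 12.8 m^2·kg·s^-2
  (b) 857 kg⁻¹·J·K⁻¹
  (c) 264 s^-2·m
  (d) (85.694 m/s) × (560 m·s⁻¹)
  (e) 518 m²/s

(d)

Reference: m²·s⁻².
Each option:
  (a) kg·m²·s⁻²
  (b) J·kg⁻¹·K⁻¹ = N·m·kg⁻¹·K⁻¹ = m²·s⁻²·K⁻¹
  (c) m·s⁻²
  (d) [m·s⁻¹] · [m·s⁻¹] = m²·s⁻²  ← same
  (e) m²·s⁻¹
Only (d) matches m²·s⁻².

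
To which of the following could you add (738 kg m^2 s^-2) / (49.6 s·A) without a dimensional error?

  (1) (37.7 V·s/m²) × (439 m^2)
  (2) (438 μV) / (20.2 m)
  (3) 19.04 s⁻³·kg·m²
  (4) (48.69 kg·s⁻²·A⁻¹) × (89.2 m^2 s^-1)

Reference: [kg·m²·s⁻²] / [s·A] = kg·m²·s⁻³·A⁻¹.
Each option:
  (1) [kg·s⁻²·A⁻¹] · [m²] = kg·m²·s⁻²·A⁻¹
  (2) [kg·m²·s⁻³·A⁻¹] / [m] = kg·m·s⁻³·A⁻¹
  (3) kg·m²·s⁻³
  (4) [kg·s⁻²·A⁻¹] · [m²·s⁻¹] = kg·m²·s⁻³·A⁻¹  ← same
Only (4) matches kg·m²·s⁻³·A⁻¹.

(4)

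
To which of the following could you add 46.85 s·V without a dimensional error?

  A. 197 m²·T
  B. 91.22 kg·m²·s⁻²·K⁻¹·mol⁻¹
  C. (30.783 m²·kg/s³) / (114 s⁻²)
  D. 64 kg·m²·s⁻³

Reference: V·s = J·C⁻¹·s = kg·m²·s⁻²·A⁻¹.
Each option:
  A. T·m² = Wb·m⁻²·m² = kg·m²·s⁻²·A⁻¹  ← same
  B. kg·m²·s⁻²·K⁻¹·mol⁻¹
  C. [kg·m²·s⁻³] / [s⁻²] = kg·m²·s⁻¹
  D. kg·m²·s⁻³
Only A. matches kg·m²·s⁻²·A⁻¹.

A.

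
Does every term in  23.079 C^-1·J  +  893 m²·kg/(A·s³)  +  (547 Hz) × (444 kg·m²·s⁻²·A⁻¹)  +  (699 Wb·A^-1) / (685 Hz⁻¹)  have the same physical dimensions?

No

Expand each in SI base units:
  23.079 C^-1·J:  J·C⁻¹ = N·m·(s·A)⁻¹ = kg·m²·s⁻³·A⁻¹
  893 m²·kg/(A·s³):  kg·m²·s⁻³·A⁻¹
  (547 Hz) × (444 kg·m²·s⁻²·A⁻¹):  [s⁻¹] · [kg·m²·s⁻²·A⁻¹] = kg·m²·s⁻³·A⁻¹
  (699 Wb·A^-1) / (685 Hz⁻¹):  [kg·m²·s⁻²·A⁻²] / [s] = kg·m²·s⁻³·A⁻²
The terms do not share a single dimension (kg·m²·s⁻³·A⁻² vs kg·m²·s⁻³·A⁻¹).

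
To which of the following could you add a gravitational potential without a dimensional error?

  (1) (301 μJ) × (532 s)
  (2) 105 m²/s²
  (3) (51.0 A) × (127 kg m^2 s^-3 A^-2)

Reference: [gravitational potential] = m²·s⁻².
Each option:
  (1) [kg·m²·s⁻²] · [s] = kg·m²·s⁻¹
  (2) m²·s⁻²  ← same
  (3) [A] · [kg·m²·s⁻³·A⁻²] = kg·m²·s⁻³·A⁻¹
Only (2) matches m²·s⁻².

(2)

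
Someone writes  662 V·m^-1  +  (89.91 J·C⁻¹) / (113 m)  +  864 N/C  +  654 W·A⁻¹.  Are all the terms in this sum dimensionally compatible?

No

Dimensions:
  662 V·m^-1:  V·m⁻¹ = J·C⁻¹·m⁻¹ = kg·m·s⁻³·A⁻¹
  (89.91 J·C⁻¹) / (113 m):  [kg·m²·s⁻³·A⁻¹] / [m] = kg·m·s⁻³·A⁻¹
  864 N/C:  N·C⁻¹ = kg·m·s⁻²·(s·A)⁻¹ = kg·m·s⁻³·A⁻¹
  654 W·A⁻¹:  W·A⁻¹ = J·s⁻¹·A⁻¹ = kg·m²·s⁻³·A⁻¹
The terms do not share a single dimension (kg·m²·s⁻³·A⁻¹ vs kg·m·s⁻³·A⁻¹).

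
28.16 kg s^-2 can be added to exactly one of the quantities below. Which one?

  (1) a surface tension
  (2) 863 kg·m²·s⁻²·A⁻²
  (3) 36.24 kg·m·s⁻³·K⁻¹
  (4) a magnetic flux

(1)

Reference: kg·s⁻².
Each option:
  (1) [surface tension] = kg·s⁻²  ← same
  (2) kg·m²·s⁻²·A⁻²
  (3) kg·m·s⁻³·K⁻¹
  (4) [magnetic flux] = kg·m²·s⁻²·A⁻¹
Only (1) matches kg·s⁻².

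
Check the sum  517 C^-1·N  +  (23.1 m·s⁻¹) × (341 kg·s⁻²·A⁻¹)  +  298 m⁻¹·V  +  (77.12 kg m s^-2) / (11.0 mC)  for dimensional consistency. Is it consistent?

Yes

Expand each in SI base units:
  517 C^-1·N:  N·C⁻¹ = kg·m·s⁻²·(s·A)⁻¹ = kg·m·s⁻³·A⁻¹
  (23.1 m·s⁻¹) × (341 kg·s⁻²·A⁻¹):  [m·s⁻¹] · [kg·s⁻²·A⁻¹] = kg·m·s⁻³·A⁻¹
  298 m⁻¹·V:  V·m⁻¹ = J·C⁻¹·m⁻¹ = kg·m·s⁻³·A⁻¹
  (77.12 kg m s^-2) / (11.0 mC):  [kg·m·s⁻²] / [s·A] = kg·m·s⁻³·A⁻¹
Every term reduces to kg·m·s⁻³·A⁻¹.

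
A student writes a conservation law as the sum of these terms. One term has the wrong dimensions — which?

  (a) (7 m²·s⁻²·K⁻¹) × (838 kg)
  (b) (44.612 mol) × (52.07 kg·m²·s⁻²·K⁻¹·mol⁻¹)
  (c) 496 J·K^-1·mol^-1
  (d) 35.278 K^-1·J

(c)

Dimensions:
  (a) [m²·s⁻²·K⁻¹] · [kg] = kg·m²·s⁻²·K⁻¹
  (b) [mol] · [kg·m²·s⁻²·K⁻¹·mol⁻¹] = kg·m²·s⁻²·K⁻¹
  (c) J·mol⁻¹·K⁻¹ = N·m·mol⁻¹·K⁻¹ = kg·m²·s⁻²·K⁻¹·mol⁻¹
  (d) J·K⁻¹ = N·m·K⁻¹ = kg·m²·s⁻²·K⁻¹
All reduce to kg·m²·s⁻²·K⁻¹ except (c), which is kg·m²·s⁻²·K⁻¹·mol⁻¹.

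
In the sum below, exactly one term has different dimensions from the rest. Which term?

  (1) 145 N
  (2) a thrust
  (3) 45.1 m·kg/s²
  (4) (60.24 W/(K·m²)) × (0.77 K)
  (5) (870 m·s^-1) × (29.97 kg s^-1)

(4)

Expand each in SI base units:
  (1) N = kg·m·s⁻²
  (2) [thrust] = kg·m·s⁻²
  (3) kg·m·s⁻²
  (4) [kg·s⁻³·K⁻¹] · [K] = kg·s⁻³
  (5) [m·s⁻¹] · [kg·s⁻¹] = kg·m·s⁻²
All reduce to kg·m·s⁻² except (4), which is kg·s⁻³.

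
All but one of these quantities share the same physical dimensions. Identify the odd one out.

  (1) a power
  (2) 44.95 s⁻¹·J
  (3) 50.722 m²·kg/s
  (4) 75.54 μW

In SI base units:
  (1) [power] = kg·m²·s⁻³
  (2) J·s⁻¹ = N·m·s⁻¹ = kg·m²·s⁻³
  (3) kg·m²·s⁻¹
  (4) W = J·s⁻¹ = kg·m²·s⁻³
All reduce to kg·m²·s⁻³ except (3), which is kg·m²·s⁻¹.

(3)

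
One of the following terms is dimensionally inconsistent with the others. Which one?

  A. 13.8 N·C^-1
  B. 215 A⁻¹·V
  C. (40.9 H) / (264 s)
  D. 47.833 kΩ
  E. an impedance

Expand each in SI base units:
  A. N·C⁻¹ = kg·m·s⁻²·(s·A)⁻¹ = kg·m·s⁻³·A⁻¹
  B. V·A⁻¹ = J·C⁻¹·A⁻¹ = kg·m²·s⁻³·A⁻²
  C. [kg·m²·s⁻²·A⁻²] / [s] = kg·m²·s⁻³·A⁻²
  D. Ω = V·A⁻¹ = kg·m²·s⁻³·A⁻²
  E. [impedance] = kg·m²·s⁻³·A⁻²
All reduce to kg·m²·s⁻³·A⁻² except A., which is kg·m·s⁻³·A⁻¹.

A.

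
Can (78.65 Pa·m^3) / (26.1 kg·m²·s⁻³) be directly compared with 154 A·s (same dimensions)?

Reduce each to base SI dimensions:
  (78.65 Pa·m^3) / (26.1 kg·m²·s⁻³):  [kg·m²·s⁻²] / [kg·m²·s⁻³] = s
  154 A·s:  A·s = s·A
s ≠ s·A, so they cannot be added.

No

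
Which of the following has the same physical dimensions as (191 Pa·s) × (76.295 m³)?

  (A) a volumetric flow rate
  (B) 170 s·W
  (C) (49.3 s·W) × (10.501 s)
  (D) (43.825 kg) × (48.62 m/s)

Reference: [kg·m⁻¹·s⁻¹] · [m³] = kg·m²·s⁻¹.
Each option:
  (A) [volumetric flow rate] = m³·s⁻¹
  (B) W·s = J·s⁻¹·s = kg·m²·s⁻²
  (C) [kg·m²·s⁻²] · [s] = kg·m²·s⁻¹  ← same
  (D) [kg] · [m·s⁻¹] = kg·m·s⁻¹
Only (C) matches kg·m²·s⁻¹.

(C)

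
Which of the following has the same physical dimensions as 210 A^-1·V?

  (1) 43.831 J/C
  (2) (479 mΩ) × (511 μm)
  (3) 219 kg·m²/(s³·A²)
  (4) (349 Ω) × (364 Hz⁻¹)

(3)

Reference: V·A⁻¹ = J·C⁻¹·A⁻¹ = kg·m²·s⁻³·A⁻².
Each option:
  (1) J·C⁻¹ = N·m·(s·A)⁻¹ = kg·m²·s⁻³·A⁻¹
  (2) [kg·m²·s⁻³·A⁻²] · [m] = kg·m³·s⁻³·A⁻²
  (3) kg·m²·s⁻³·A⁻²  ← same
  (4) [kg·m²·s⁻³·A⁻²] · [s] = kg·m²·s⁻²·A⁻²
Only (3) matches kg·m²·s⁻³·A⁻².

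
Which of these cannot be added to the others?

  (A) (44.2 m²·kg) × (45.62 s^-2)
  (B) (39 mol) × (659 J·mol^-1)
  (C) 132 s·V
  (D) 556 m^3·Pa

Work out the base dimensions of each:
  (A) [kg·m²] · [s⁻²] = kg·m²·s⁻²
  (B) [mol] · [kg·m²·s⁻²·mol⁻¹] = kg·m²·s⁻²
  (C) V·s = J·C⁻¹·s = kg·m²·s⁻²·A⁻¹
  (D) Pa·m³ = N·m⁻²·m³ = kg·m²·s⁻²
All reduce to kg·m²·s⁻² except (C), which is kg·m²·s⁻²·A⁻¹.

(C)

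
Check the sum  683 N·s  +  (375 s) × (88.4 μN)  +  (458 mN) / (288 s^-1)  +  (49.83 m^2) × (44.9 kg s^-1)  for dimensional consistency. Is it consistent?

Dimensions:
  683 N·s:  N·s = kg·m·s⁻²·s = kg·m·s⁻¹
  (375 s) × (88.4 μN):  [s] · [kg·m·s⁻²] = kg·m·s⁻¹
  (458 mN) / (288 s^-1):  [kg·m·s⁻²] / [s⁻¹] = kg·m·s⁻¹
  (49.83 m^2) × (44.9 kg s^-1):  [m²] · [kg·s⁻¹] = kg·m²·s⁻¹
The terms do not share a single dimension (kg·m²·s⁻¹ vs kg·m·s⁻¹).

No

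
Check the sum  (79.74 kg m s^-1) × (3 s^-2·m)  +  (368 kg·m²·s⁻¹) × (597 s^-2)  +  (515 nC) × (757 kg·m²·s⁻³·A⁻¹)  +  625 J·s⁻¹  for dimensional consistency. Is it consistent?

No

Dimensions:
  (79.74 kg m s^-1) × (3 s^-2·m):  [kg·m·s⁻¹] · [m·s⁻²] = kg·m²·s⁻³
  (368 kg·m²·s⁻¹) × (597 s^-2):  [kg·m²·s⁻¹] · [s⁻²] = kg·m²·s⁻³
  (515 nC) × (757 kg·m²·s⁻³·A⁻¹):  [s·A] · [kg·m²·s⁻³·A⁻¹] = kg·m²·s⁻²
  625 J·s⁻¹:  J·s⁻¹ = N·m·s⁻¹ = kg·m²·s⁻³
The terms do not share a single dimension (kg·m²·s⁻² vs kg·m²·s⁻³).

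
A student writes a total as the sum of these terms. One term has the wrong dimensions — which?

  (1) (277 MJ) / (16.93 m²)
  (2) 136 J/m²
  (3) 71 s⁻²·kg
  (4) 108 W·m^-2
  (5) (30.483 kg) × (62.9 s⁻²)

(4)

Expand each in SI base units:
  (1) [kg·m²·s⁻²] / [m²] = kg·s⁻²
  (2) J·m⁻² = N·m·m⁻² = kg·s⁻²
  (3) kg·s⁻²
  (4) W·m⁻² = J·s⁻¹·m⁻² = kg·s⁻³
  (5) [kg] · [s⁻²] = kg·s⁻²
All reduce to kg·s⁻² except (4), which is kg·s⁻³.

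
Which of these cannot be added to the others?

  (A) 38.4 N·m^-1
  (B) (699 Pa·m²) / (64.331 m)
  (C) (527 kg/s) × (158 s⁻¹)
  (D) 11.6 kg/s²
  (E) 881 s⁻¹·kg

Reduce each to base SI dimensions:
  (A) N·m⁻¹ = kg·m·s⁻²·m⁻¹ = kg·s⁻²
  (B) [kg·m·s⁻²] / [m] = kg·s⁻²
  (C) [kg·s⁻¹] · [s⁻¹] = kg·s⁻²
  (D) kg·s⁻²
  (E) kg·s⁻¹
All reduce to kg·s⁻² except (E), which is kg·s⁻¹.

(E)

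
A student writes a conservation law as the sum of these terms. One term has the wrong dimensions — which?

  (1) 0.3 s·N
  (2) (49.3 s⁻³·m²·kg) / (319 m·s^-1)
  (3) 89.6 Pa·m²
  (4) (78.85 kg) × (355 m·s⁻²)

(1)

Dimensions:
  (1) N·s = kg·m·s⁻²·s = kg·m·s⁻¹
  (2) [kg·m²·s⁻³] / [m·s⁻¹] = kg·m·s⁻²
  (3) Pa·m² = N·m⁻²·m² = kg·m·s⁻²
  (4) [kg] · [m·s⁻²] = kg·m·s⁻²
All reduce to kg·m·s⁻² except (1), which is kg·m·s⁻¹.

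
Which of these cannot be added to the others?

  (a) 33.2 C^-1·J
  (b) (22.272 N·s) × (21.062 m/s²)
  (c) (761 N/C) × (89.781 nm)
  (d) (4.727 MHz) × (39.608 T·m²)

In SI base units:
  (a) J·C⁻¹ = N·m·(s·A)⁻¹ = kg·m²·s⁻³·A⁻¹
  (b) [kg·m·s⁻¹] · [m·s⁻²] = kg·m²·s⁻³
  (c) [kg·m·s⁻³·A⁻¹] · [m] = kg·m²·s⁻³·A⁻¹
  (d) [s⁻¹] · [kg·m²·s⁻²·A⁻¹] = kg·m²·s⁻³·A⁻¹
All reduce to kg·m²·s⁻³·A⁻¹ except (b), which is kg·m²·s⁻³.

(b)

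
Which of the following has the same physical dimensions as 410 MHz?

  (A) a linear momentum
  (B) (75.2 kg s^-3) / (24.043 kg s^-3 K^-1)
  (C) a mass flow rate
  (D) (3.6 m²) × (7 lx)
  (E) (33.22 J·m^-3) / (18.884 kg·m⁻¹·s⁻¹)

(E)

Reference: Hz = s⁻¹.
Each option:
  (A) [linear momentum] = kg·m·s⁻¹
  (B) [kg·s⁻³] / [kg·s⁻³·K⁻¹] = K
  (C) [mass flow rate] = kg·s⁻¹
  (D) [m²] · [m⁻²·cd] = cd
  (E) [kg·m⁻¹·s⁻²] / [kg·m⁻¹·s⁻¹] = s⁻¹  ← same
Only (E) matches s⁻¹.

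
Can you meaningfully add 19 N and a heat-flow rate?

No

In SI base units:
  19 N:  N = kg·m·s⁻²
  a heat-flow rate:  [heat-flow rate] = kg·m²·s⁻³
kg·m·s⁻² ≠ kg·m²·s⁻³, so they cannot be added.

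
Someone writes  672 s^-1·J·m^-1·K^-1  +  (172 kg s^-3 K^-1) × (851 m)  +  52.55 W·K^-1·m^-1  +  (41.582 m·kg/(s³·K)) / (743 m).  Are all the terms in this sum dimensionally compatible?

No

Dimensions:
  672 s^-1·J·m^-1·K^-1:  J·s⁻¹·m⁻¹·K⁻¹ = N·m·s⁻¹·m⁻¹·K⁻¹ = kg·m·s⁻³·K⁻¹
  (172 kg s^-3 K^-1) × (851 m):  [kg·s⁻³·K⁻¹] · [m] = kg·m·s⁻³·K⁻¹
  52.55 W·K^-1·m^-1:  W·m⁻¹·K⁻¹ = J·s⁻¹·m⁻¹·K⁻¹ = kg·m·s⁻³·K⁻¹
  (41.582 m·kg/(s³·K)) / (743 m):  [kg·m·s⁻³·K⁻¹] / [m] = kg·s⁻³·K⁻¹
The terms do not share a single dimension (kg·m·s⁻³·K⁻¹ vs kg·s⁻³·K⁻¹).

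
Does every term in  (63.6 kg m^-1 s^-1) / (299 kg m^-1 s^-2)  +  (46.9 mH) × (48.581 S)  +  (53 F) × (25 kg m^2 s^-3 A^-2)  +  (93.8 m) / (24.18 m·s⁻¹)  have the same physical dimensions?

Work out the base dimensions of each:
  (63.6 kg m^-1 s^-1) / (299 kg m^-1 s^-2):  [kg·m⁻¹·s⁻¹] / [kg·m⁻¹·s⁻²] = s
  (46.9 mH) × (48.581 S):  [kg·m²·s⁻²·A⁻²] · [kg⁻¹·m⁻²·s³·A²] = s
  (53 F) × (25 kg m^2 s^-3 A^-2):  [kg⁻¹·m⁻²·s⁴·A²] · [kg·m²·s⁻³·A⁻²] = s
  (93.8 m) / (24.18 m·s⁻¹):  [m] / [m·s⁻¹] = s
Every term reduces to s.

Yes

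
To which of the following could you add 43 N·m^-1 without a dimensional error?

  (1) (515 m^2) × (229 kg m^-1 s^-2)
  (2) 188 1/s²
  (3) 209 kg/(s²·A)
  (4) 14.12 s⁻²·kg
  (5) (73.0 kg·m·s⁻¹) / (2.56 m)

(4)

Reference: N·m⁻¹ = kg·m·s⁻²·m⁻¹ = kg·s⁻².
Each option:
  (1) [m²] · [kg·m⁻¹·s⁻²] = kg·m·s⁻²
  (2) s⁻²
  (3) kg·s⁻²·A⁻¹
  (4) kg·s⁻²  ← same
  (5) [kg·m·s⁻¹] / [m] = kg·s⁻¹
Only (4) matches kg·s⁻².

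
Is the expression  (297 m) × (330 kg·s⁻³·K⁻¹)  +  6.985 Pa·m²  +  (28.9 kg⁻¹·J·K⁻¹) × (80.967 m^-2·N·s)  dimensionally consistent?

No

Reduce each to base SI dimensions:
  (297 m) × (330 kg·s⁻³·K⁻¹):  [m] · [kg·s⁻³·K⁻¹] = kg·m·s⁻³·K⁻¹
  6.985 Pa·m²:  Pa·m² = N·m⁻²·m² = kg·m·s⁻²
  (28.9 kg⁻¹·J·K⁻¹) × (80.967 m^-2·N·s):  [m²·s⁻²·K⁻¹] · [kg·m⁻¹·s⁻¹] = kg·m·s⁻³·K⁻¹
The terms do not share a single dimension (kg·m·s⁻² vs kg·m·s⁻³·K⁻¹).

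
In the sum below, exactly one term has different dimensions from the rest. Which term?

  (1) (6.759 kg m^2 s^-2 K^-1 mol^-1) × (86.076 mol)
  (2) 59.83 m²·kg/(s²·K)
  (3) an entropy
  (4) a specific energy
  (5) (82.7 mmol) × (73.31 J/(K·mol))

(4)

Expand each in SI base units:
  (1) [kg·m²·s⁻²·K⁻¹·mol⁻¹] · [mol] = kg·m²·s⁻²·K⁻¹
  (2) kg·m²·s⁻²·K⁻¹
  (3) [entropy] = kg·m²·s⁻²·K⁻¹
  (4) [specific energy] = m²·s⁻²
  (5) [mol] · [kg·m²·s⁻²·K⁻¹·mol⁻¹] = kg·m²·s⁻²·K⁻¹
All reduce to kg·m²·s⁻²·K⁻¹ except (4), which is m²·s⁻².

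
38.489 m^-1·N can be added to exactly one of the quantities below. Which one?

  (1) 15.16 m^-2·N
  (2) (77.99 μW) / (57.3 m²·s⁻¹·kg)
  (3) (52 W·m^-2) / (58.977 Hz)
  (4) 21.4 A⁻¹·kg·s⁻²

(3)

Reference: N·m⁻¹ = kg·m·s⁻²·m⁻¹ = kg·s⁻².
Each option:
  (1) N·m⁻² = kg·m·s⁻²·m⁻² = kg·m⁻¹·s⁻²
  (2) [kg·m²·s⁻³] / [kg·m²·s⁻¹] = s⁻²
  (3) [kg·s⁻³] / [s⁻¹] = kg·s⁻²  ← same
  (4) kg·s⁻²·A⁻¹
Only (3) matches kg·s⁻².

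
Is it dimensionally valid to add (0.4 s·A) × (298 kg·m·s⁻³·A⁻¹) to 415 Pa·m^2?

Dimensions:
  (0.4 s·A) × (298 kg·m·s⁻³·A⁻¹):  [s·A] · [kg·m·s⁻³·A⁻¹] = kg·m·s⁻²
  415 Pa·m^2:  Pa·m² = N·m⁻²·m² = kg·m·s⁻²
Both are kg·m·s⁻², so they have the same dimensions and can be added.

Yes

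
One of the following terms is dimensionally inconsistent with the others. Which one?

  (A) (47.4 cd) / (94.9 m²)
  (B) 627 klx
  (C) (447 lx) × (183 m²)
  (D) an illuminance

(C)

Dimensions:
  (A) [cd] / [m²] = m⁻²·cd
  (B) lx = lm·m⁻² = m⁻²·cd
  (C) [m⁻²·cd] · [m²] = cd
  (D) [illuminance] = m⁻²·cd
All reduce to m⁻²·cd except (C), which is cd.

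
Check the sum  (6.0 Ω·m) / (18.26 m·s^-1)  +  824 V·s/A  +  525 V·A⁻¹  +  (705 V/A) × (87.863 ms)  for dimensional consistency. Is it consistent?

In SI base units:
  (6.0 Ω·m) / (18.26 m·s^-1):  [kg·m³·s⁻³·A⁻²] / [m·s⁻¹] = kg·m²·s⁻²·A⁻²
  824 V·s/A:  V·s·A⁻¹ = J·C⁻¹·s·A⁻¹ = kg·m²·s⁻²·A⁻²
  525 V·A⁻¹:  V·A⁻¹ = J·C⁻¹·A⁻¹ = kg·m²·s⁻³·A⁻²
  (705 V/A) × (87.863 ms):  [kg·m²·s⁻³·A⁻²] · [s] = kg·m²·s⁻²·A⁻²
The terms do not share a single dimension (kg·m²·s⁻²·A⁻² vs kg·m²·s⁻³·A⁻²).

No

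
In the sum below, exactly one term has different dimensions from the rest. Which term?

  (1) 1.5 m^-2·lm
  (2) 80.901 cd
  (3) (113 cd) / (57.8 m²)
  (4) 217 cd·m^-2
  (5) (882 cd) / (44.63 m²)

Expand each in SI base units:
  (1) lm·m⁻² = cd·m⁻² = m⁻²·cd
  (2) cd
  (3) [cd] / [m²] = m⁻²·cd
  (4) cd·m⁻² = m⁻²·cd
  (5) [cd] / [m²] = m⁻²·cd
All reduce to m⁻²·cd except (2), which is cd.

(2)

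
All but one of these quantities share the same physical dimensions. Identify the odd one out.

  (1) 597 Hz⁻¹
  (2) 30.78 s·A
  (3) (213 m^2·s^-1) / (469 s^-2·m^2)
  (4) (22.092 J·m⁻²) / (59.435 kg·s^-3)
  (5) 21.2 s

Expand each in SI base units:
  (1) Hz⁻¹ = (s⁻¹)⁻¹ = s
  (2) A·s = s·A
  (3) [m²·s⁻¹] / [m²·s⁻²] = s
  (4) [kg·s⁻²] / [kg·s⁻³] = s
  (5) s
All reduce to s except (2), which is s·A.

(2)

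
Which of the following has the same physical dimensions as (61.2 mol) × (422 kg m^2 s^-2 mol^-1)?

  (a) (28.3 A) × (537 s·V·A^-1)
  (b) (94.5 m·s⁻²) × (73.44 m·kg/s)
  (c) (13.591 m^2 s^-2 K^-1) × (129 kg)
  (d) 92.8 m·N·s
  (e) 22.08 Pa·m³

(e)

Reference: [mol] · [kg·m²·s⁻²·mol⁻¹] = kg·m²·s⁻².
Each option:
  (a) [A] · [kg·m²·s⁻²·A⁻²] = kg·m²·s⁻²·A⁻¹
  (b) [m·s⁻²] · [kg·m·s⁻¹] = kg·m²·s⁻³
  (c) [m²·s⁻²·K⁻¹] · [kg] = kg·m²·s⁻²·K⁻¹
  (d) N·m·s = kg·m·s⁻²·m·s = kg·m²·s⁻¹
  (e) Pa·m³ = N·m⁻²·m³ = kg·m²·s⁻²  ← same
Only (e) matches kg·m²·s⁻².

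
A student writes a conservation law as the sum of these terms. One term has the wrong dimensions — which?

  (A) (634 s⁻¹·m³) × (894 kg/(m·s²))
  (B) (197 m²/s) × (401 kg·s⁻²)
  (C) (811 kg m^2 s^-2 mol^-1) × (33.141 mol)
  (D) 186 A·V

Work out the base dimensions of each:
  (A) [m³·s⁻¹] · [kg·m⁻¹·s⁻²] = kg·m²·s⁻³
  (B) [m²·s⁻¹] · [kg·s⁻²] = kg·m²·s⁻³
  (C) [kg·m²·s⁻²·mol⁻¹] · [mol] = kg·m²·s⁻²
  (D) V·A = J·C⁻¹·A = kg·m²·s⁻³
All reduce to kg·m²·s⁻³ except (C), which is kg·m²·s⁻².

(C)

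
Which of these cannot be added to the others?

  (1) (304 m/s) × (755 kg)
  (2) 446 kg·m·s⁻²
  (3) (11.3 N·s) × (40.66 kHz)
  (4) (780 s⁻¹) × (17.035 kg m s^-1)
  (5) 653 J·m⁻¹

Expand each in SI base units:
  (1) [m·s⁻¹] · [kg] = kg·m·s⁻¹
  (2) kg·m·s⁻²
  (3) [kg·m·s⁻¹] · [s⁻¹] = kg·m·s⁻²
  (4) [s⁻¹] · [kg·m·s⁻¹] = kg·m·s⁻²
  (5) J·m⁻¹ = N·m·m⁻¹ = kg·m·s⁻²
All reduce to kg·m·s⁻² except (1), which is kg·m·s⁻¹.

(1)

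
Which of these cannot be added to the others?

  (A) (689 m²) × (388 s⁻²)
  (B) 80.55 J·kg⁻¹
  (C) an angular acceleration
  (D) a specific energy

(C)

In SI base units:
  (A) [m²] · [s⁻²] = m²·s⁻²
  (B) J·kg⁻¹ = N·m·kg⁻¹ = m²·s⁻²
  (C) [angular acceleration] = s⁻²
  (D) [specific energy] = m²·s⁻²
All reduce to m²·s⁻² except (C), which is s⁻².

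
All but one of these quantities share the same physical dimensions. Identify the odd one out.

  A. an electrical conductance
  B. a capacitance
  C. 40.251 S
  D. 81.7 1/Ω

B.

Work out the base dimensions of each:
  A. [electrical conductance] = kg⁻¹·m⁻²·s³·A²
  B. [capacitance] = kg⁻¹·m⁻²·s⁴·A²
  C. S = Ω⁻¹ = kg⁻¹·m⁻²·s³·A²
  D. Ω⁻¹ = (V·A⁻¹)⁻¹ = kg⁻¹·m⁻²·s³·A²
All reduce to kg⁻¹·m⁻²·s³·A² except B., which is kg⁻¹·m⁻²·s⁴·A².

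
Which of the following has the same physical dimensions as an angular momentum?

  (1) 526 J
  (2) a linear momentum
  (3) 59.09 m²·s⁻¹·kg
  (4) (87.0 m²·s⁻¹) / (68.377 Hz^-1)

(3)

Reference: [angular momentum] = kg·m²·s⁻¹.
Each option:
  (1) J = N·m = kg·m²·s⁻²
  (2) [linear momentum] = kg·m·s⁻¹
  (3) kg·m²·s⁻¹  ← same
  (4) [m²·s⁻¹] / [s] = m²·s⁻²
Only (3) matches kg·m²·s⁻¹.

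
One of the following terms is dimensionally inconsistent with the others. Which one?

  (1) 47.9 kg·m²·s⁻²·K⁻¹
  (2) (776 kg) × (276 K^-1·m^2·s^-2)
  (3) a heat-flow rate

(3)

Expand each in SI base units:
  (1) kg·m²·s⁻²·K⁻¹
  (2) [kg] · [m²·s⁻²·K⁻¹] = kg·m²·s⁻²·K⁻¹
  (3) [heat-flow rate] = kg·m²·s⁻³
All reduce to kg·m²·s⁻²·K⁻¹ except (3), which is kg·m²·s⁻³.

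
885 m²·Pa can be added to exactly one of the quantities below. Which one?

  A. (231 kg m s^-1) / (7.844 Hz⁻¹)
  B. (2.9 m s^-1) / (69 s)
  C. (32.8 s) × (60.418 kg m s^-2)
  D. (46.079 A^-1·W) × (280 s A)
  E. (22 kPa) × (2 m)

Reference: Pa·m² = N·m⁻²·m² = kg·m·s⁻².
Each option:
  A. [kg·m·s⁻¹] / [s] = kg·m·s⁻²  ← same
  B. [m·s⁻¹] / [s] = m·s⁻²
  C. [s] · [kg·m·s⁻²] = kg·m·s⁻¹
  D. [kg·m²·s⁻³·A⁻¹] · [s·A] = kg·m²·s⁻²
  E. [kg·m⁻¹·s⁻²] · [m] = kg·s⁻²
Only A. matches kg·m·s⁻².

A.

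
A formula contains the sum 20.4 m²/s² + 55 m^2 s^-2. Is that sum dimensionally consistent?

Yes

Expand each in SI base units:
  20.4 m²/s²:  m²·s⁻²
  55 m^2 s^-2:  m²·s⁻²
Both are m²·s⁻², so they have the same dimensions and can be added.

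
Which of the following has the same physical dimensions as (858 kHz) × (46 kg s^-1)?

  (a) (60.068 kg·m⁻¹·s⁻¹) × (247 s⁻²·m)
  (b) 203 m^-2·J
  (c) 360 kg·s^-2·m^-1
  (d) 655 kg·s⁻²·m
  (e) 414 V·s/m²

Reference: [s⁻¹] · [kg·s⁻¹] = kg·s⁻².
Each option:
  (a) [kg·m⁻¹·s⁻¹] · [m·s⁻²] = kg·s⁻³
  (b) J·m⁻² = N·m·m⁻² = kg·s⁻²  ← same
  (c) kg·m⁻¹·s⁻²
  (d) kg·m·s⁻²
  (e) V·s·m⁻² = J·C⁻¹·s·m⁻² = kg·s⁻²·A⁻¹
Only (b) matches kg·s⁻².

(b)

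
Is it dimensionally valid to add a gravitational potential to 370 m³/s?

No

Dimensions:
  a gravitational potential:  [gravitational potential] = m²·s⁻²
  370 m³/s:  m³·s⁻¹
m²·s⁻² ≠ m³·s⁻¹, so they cannot be added.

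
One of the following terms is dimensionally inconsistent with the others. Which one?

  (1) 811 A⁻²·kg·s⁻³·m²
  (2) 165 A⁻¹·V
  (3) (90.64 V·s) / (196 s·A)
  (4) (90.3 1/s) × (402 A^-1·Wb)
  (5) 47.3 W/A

(5)

Expand each in SI base units:
  (1) kg·m²·s⁻³·A⁻²
  (2) V·A⁻¹ = J·C⁻¹·A⁻¹ = kg·m²·s⁻³·A⁻²
  (3) [kg·m²·s⁻²·A⁻¹] / [s·A] = kg·m²·s⁻³·A⁻²
  (4) [s⁻¹] · [kg·m²·s⁻²·A⁻²] = kg·m²·s⁻³·A⁻²
  (5) W·A⁻¹ = J·s⁻¹·A⁻¹ = kg·m²·s⁻³·A⁻¹
All reduce to kg·m²·s⁻³·A⁻² except (5), which is kg·m²·s⁻³·A⁻¹.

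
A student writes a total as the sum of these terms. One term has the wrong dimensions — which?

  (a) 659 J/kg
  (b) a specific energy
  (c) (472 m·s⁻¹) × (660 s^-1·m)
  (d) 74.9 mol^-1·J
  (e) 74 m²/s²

(d)

Work out the base dimensions of each:
  (a) J·kg⁻¹ = N·m·kg⁻¹ = m²·s⁻²
  (b) [specific energy] = m²·s⁻²
  (c) [m·s⁻¹] · [m·s⁻¹] = m²·s⁻²
  (d) J·mol⁻¹ = N·m·mol⁻¹ = kg·m²·s⁻²·mol⁻¹
  (e) m²·s⁻²
All reduce to m²·s⁻² except (d), which is kg·m²·s⁻²·mol⁻¹.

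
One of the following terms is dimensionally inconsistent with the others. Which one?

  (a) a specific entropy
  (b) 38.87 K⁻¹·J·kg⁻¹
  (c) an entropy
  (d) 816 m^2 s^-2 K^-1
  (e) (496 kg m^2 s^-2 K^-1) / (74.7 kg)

In SI base units:
  (a) [specific entropy] = m²·s⁻²·K⁻¹
  (b) J·kg⁻¹·K⁻¹ = N·m·kg⁻¹·K⁻¹ = m²·s⁻²·K⁻¹
  (c) [entropy] = kg·m²·s⁻²·K⁻¹
  (d) m²·s⁻²·K⁻¹
  (e) [kg·m²·s⁻²·K⁻¹] / [kg] = m²·s⁻²·K⁻¹
All reduce to m²·s⁻²·K⁻¹ except (c), which is kg·m²·s⁻²·K⁻¹.

(c)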